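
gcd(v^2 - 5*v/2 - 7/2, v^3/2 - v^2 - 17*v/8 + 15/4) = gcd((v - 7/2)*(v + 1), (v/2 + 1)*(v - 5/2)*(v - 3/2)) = 1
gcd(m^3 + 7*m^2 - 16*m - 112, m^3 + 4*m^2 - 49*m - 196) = m^2 + 11*m + 28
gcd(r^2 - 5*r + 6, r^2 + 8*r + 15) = 1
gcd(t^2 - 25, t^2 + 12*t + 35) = t + 5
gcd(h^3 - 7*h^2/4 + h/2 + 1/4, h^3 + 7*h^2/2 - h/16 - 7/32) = h + 1/4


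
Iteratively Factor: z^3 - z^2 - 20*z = (z + 4)*(z^2 - 5*z) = z*(z + 4)*(z - 5)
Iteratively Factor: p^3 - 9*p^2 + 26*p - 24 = (p - 2)*(p^2 - 7*p + 12) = (p - 3)*(p - 2)*(p - 4)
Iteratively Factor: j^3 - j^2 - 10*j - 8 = (j - 4)*(j^2 + 3*j + 2) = (j - 4)*(j + 2)*(j + 1)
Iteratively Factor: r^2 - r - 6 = (r + 2)*(r - 3)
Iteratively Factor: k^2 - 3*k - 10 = (k + 2)*(k - 5)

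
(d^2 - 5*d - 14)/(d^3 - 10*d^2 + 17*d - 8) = (d^2 - 5*d - 14)/(d^3 - 10*d^2 + 17*d - 8)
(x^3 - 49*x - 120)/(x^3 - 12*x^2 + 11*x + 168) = (x + 5)/(x - 7)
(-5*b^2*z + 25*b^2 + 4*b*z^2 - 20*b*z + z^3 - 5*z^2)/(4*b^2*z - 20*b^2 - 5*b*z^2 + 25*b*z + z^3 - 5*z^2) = (5*b + z)/(-4*b + z)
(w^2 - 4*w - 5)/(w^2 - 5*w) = (w + 1)/w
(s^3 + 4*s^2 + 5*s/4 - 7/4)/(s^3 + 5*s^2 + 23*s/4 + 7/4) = (2*s - 1)/(2*s + 1)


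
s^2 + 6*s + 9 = (s + 3)^2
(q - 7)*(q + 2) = q^2 - 5*q - 14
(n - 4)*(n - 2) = n^2 - 6*n + 8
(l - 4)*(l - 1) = l^2 - 5*l + 4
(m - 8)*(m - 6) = m^2 - 14*m + 48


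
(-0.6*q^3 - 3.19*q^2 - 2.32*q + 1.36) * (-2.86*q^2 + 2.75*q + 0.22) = 1.716*q^5 + 7.4734*q^4 - 2.2693*q^3 - 10.9714*q^2 + 3.2296*q + 0.2992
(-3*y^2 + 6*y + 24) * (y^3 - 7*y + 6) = -3*y^5 + 6*y^4 + 45*y^3 - 60*y^2 - 132*y + 144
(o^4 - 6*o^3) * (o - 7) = o^5 - 13*o^4 + 42*o^3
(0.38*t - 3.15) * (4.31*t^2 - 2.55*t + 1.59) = 1.6378*t^3 - 14.5455*t^2 + 8.6367*t - 5.0085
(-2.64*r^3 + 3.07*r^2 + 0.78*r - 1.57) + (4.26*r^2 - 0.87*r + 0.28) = -2.64*r^3 + 7.33*r^2 - 0.09*r - 1.29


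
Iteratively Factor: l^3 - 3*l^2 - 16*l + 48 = (l + 4)*(l^2 - 7*l + 12) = (l - 3)*(l + 4)*(l - 4)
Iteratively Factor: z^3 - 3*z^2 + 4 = (z - 2)*(z^2 - z - 2) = (z - 2)*(z + 1)*(z - 2)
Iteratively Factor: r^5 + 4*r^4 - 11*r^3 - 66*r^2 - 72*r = (r)*(r^4 + 4*r^3 - 11*r^2 - 66*r - 72) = r*(r - 4)*(r^3 + 8*r^2 + 21*r + 18) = r*(r - 4)*(r + 2)*(r^2 + 6*r + 9) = r*(r - 4)*(r + 2)*(r + 3)*(r + 3)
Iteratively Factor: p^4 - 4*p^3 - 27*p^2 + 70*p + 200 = (p - 5)*(p^3 + p^2 - 22*p - 40) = (p - 5)*(p + 2)*(p^2 - p - 20) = (p - 5)*(p + 2)*(p + 4)*(p - 5)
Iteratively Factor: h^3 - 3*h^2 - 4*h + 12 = (h - 3)*(h^2 - 4) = (h - 3)*(h - 2)*(h + 2)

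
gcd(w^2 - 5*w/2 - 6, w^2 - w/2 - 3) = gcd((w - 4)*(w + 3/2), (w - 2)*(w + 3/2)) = w + 3/2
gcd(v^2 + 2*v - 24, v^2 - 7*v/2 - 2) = v - 4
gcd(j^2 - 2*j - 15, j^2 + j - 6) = j + 3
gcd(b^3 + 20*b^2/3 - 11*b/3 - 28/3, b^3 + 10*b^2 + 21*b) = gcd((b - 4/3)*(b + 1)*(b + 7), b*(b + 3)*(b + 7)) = b + 7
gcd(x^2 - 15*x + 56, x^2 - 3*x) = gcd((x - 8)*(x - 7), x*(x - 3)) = 1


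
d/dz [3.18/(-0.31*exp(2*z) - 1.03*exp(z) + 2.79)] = (1.9716*exp(z) + 3.2754)*exp(z)/(0.31*exp(2*z) + 1.03*exp(z) - 2.79)^2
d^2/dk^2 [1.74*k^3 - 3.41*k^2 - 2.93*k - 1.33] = 10.44*k - 6.82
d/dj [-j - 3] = -1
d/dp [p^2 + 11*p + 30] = 2*p + 11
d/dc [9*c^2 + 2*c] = 18*c + 2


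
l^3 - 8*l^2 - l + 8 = (l - 8)*(l - 1)*(l + 1)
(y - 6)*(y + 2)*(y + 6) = y^3 + 2*y^2 - 36*y - 72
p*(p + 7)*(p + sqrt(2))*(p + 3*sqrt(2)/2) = p^4 + 5*sqrt(2)*p^3/2 + 7*p^3 + 3*p^2 + 35*sqrt(2)*p^2/2 + 21*p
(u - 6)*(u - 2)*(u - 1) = u^3 - 9*u^2 + 20*u - 12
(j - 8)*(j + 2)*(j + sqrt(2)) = j^3 - 6*j^2 + sqrt(2)*j^2 - 16*j - 6*sqrt(2)*j - 16*sqrt(2)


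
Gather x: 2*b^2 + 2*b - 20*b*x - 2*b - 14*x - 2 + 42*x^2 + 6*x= 2*b^2 + 42*x^2 + x*(-20*b - 8) - 2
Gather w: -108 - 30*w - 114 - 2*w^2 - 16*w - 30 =-2*w^2 - 46*w - 252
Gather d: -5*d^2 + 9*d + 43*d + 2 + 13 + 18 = -5*d^2 + 52*d + 33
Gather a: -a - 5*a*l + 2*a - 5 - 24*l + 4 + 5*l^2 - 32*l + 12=a*(1 - 5*l) + 5*l^2 - 56*l + 11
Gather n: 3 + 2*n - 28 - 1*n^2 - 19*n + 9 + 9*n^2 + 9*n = 8*n^2 - 8*n - 16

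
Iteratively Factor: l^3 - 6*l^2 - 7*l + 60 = (l + 3)*(l^2 - 9*l + 20) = (l - 5)*(l + 3)*(l - 4)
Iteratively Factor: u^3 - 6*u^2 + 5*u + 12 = (u + 1)*(u^2 - 7*u + 12) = (u - 4)*(u + 1)*(u - 3)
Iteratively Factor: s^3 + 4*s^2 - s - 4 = (s - 1)*(s^2 + 5*s + 4) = (s - 1)*(s + 4)*(s + 1)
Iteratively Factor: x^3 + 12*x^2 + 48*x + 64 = (x + 4)*(x^2 + 8*x + 16) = (x + 4)^2*(x + 4)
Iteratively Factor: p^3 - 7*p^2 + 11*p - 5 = (p - 5)*(p^2 - 2*p + 1) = (p - 5)*(p - 1)*(p - 1)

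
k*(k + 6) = k^2 + 6*k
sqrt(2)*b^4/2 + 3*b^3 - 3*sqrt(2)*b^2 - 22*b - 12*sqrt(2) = (b - 2*sqrt(2))*(b + sqrt(2))*(b + 3*sqrt(2))*(sqrt(2)*b/2 + 1)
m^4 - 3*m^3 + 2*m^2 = m^2*(m - 2)*(m - 1)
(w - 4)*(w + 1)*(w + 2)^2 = w^4 + w^3 - 12*w^2 - 28*w - 16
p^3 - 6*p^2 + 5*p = p*(p - 5)*(p - 1)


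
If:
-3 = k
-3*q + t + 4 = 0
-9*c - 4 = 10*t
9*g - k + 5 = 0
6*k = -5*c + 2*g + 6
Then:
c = 40/9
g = -8/9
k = -3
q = -2/15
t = -22/5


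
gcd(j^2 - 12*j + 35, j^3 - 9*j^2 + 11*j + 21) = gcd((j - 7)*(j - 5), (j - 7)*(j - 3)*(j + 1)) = j - 7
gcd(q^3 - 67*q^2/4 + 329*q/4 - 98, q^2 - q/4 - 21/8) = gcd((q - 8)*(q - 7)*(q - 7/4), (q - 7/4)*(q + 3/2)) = q - 7/4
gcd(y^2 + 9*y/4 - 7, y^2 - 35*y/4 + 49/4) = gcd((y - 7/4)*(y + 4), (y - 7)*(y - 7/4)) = y - 7/4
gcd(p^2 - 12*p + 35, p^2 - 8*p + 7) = p - 7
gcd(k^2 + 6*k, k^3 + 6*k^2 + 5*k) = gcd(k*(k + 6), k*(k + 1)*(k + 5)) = k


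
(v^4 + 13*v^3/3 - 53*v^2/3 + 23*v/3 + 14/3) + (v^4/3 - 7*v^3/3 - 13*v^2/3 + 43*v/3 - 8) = 4*v^4/3 + 2*v^3 - 22*v^2 + 22*v - 10/3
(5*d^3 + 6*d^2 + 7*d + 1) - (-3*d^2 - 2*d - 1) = 5*d^3 + 9*d^2 + 9*d + 2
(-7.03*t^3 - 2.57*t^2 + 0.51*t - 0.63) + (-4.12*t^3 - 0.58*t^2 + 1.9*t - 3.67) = -11.15*t^3 - 3.15*t^2 + 2.41*t - 4.3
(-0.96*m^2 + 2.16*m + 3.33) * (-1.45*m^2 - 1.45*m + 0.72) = 1.392*m^4 - 1.74*m^3 - 8.6517*m^2 - 3.2733*m + 2.3976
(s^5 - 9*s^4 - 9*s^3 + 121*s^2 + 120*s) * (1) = s^5 - 9*s^4 - 9*s^3 + 121*s^2 + 120*s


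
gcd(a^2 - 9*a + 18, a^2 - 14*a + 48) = a - 6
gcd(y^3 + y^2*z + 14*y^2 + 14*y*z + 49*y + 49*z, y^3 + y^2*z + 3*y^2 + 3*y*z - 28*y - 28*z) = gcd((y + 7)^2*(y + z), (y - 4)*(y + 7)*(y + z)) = y^2 + y*z + 7*y + 7*z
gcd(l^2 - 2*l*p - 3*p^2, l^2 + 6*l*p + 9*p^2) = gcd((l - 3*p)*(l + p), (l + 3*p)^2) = 1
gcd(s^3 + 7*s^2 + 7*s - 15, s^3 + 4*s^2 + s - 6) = s^2 + 2*s - 3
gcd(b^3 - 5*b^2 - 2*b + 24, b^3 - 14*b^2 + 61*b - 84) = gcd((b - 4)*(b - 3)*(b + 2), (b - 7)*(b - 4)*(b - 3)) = b^2 - 7*b + 12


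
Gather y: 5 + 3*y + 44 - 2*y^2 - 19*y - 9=-2*y^2 - 16*y + 40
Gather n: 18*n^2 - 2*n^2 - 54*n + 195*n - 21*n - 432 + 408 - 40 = 16*n^2 + 120*n - 64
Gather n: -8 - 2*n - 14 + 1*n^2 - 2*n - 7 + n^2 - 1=2*n^2 - 4*n - 30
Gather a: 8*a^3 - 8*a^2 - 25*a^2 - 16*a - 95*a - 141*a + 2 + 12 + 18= 8*a^3 - 33*a^2 - 252*a + 32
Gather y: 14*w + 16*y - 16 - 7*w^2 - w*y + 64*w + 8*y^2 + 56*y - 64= -7*w^2 + 78*w + 8*y^2 + y*(72 - w) - 80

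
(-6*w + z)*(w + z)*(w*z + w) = -6*w^3*z - 6*w^3 - 5*w^2*z^2 - 5*w^2*z + w*z^3 + w*z^2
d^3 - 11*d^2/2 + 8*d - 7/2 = (d - 7/2)*(d - 1)^2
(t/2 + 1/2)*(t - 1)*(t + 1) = t^3/2 + t^2/2 - t/2 - 1/2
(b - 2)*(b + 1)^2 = b^3 - 3*b - 2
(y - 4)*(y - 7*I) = y^2 - 4*y - 7*I*y + 28*I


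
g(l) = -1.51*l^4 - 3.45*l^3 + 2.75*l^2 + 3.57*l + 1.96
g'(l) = -6.04*l^3 - 10.35*l^2 + 5.5*l + 3.57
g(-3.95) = -124.20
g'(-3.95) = 192.60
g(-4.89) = -409.73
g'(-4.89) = 435.44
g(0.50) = 3.91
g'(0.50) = 2.98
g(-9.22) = -8005.06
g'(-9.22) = 3807.04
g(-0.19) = 1.40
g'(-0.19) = 2.19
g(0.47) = 3.81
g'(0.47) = 3.24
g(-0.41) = 1.15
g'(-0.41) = -0.01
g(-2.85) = -5.64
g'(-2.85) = 43.65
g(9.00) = -12165.32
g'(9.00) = -5188.44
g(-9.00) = -7199.48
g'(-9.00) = 3518.88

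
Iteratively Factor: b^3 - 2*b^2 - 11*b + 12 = (b - 1)*(b^2 - b - 12) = (b - 1)*(b + 3)*(b - 4)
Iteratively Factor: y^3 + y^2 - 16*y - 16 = (y + 4)*(y^2 - 3*y - 4) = (y + 1)*(y + 4)*(y - 4)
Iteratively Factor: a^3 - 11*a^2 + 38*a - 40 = (a - 4)*(a^2 - 7*a + 10) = (a - 5)*(a - 4)*(a - 2)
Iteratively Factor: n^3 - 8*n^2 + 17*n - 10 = (n - 5)*(n^2 - 3*n + 2) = (n - 5)*(n - 2)*(n - 1)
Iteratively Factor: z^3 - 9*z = (z)*(z^2 - 9) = z*(z + 3)*(z - 3)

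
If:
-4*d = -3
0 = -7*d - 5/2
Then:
No Solution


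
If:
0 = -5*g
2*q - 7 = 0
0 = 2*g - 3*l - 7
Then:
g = 0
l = -7/3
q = 7/2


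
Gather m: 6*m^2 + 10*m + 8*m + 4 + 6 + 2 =6*m^2 + 18*m + 12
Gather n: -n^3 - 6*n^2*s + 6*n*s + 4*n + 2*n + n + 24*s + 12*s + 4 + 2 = -n^3 - 6*n^2*s + n*(6*s + 7) + 36*s + 6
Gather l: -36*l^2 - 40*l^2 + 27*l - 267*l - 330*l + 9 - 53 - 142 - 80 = -76*l^2 - 570*l - 266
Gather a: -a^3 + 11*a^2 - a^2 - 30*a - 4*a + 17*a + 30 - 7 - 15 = -a^3 + 10*a^2 - 17*a + 8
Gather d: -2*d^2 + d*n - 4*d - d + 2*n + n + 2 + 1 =-2*d^2 + d*(n - 5) + 3*n + 3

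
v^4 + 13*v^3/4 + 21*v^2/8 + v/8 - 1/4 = (v - 1/4)*(v + 1/2)*(v + 1)*(v + 2)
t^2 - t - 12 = (t - 4)*(t + 3)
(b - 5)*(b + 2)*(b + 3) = b^3 - 19*b - 30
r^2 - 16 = (r - 4)*(r + 4)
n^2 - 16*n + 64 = (n - 8)^2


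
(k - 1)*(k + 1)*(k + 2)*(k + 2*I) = k^4 + 2*k^3 + 2*I*k^3 - k^2 + 4*I*k^2 - 2*k - 2*I*k - 4*I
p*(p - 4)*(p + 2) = p^3 - 2*p^2 - 8*p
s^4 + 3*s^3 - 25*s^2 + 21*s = s*(s - 3)*(s - 1)*(s + 7)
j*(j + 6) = j^2 + 6*j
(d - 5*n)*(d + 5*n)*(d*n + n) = d^3*n + d^2*n - 25*d*n^3 - 25*n^3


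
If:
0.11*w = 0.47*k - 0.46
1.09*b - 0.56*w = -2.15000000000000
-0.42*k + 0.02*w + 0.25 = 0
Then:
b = -3.03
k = 0.50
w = -2.06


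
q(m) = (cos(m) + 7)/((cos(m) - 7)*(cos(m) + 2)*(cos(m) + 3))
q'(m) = -sin(m)/((cos(m) - 7)*(cos(m) + 2)*(cos(m) + 3)) + (cos(m) + 7)*sin(m)/((cos(m) - 7)*(cos(m) + 2)*(cos(m) + 3)^2) + (cos(m) + 7)*sin(m)/((cos(m) - 7)*(cos(m) + 2)^2*(cos(m) + 3)) + (cos(m) + 7)*sin(m)/((cos(m) - 7)^2*(cos(m) + 2)*(cos(m) + 3))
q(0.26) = -0.11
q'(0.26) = -0.01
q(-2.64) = -0.33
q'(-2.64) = 0.17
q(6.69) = -0.11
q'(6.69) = -0.01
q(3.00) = -0.37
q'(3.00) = -0.06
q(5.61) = -0.12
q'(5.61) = 0.02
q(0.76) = -0.12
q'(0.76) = -0.03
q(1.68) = -0.18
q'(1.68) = -0.10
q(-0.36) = -0.11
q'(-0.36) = 0.01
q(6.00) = -0.11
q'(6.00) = 0.01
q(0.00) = -0.11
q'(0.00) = 0.00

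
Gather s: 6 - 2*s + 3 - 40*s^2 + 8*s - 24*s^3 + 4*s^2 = -24*s^3 - 36*s^2 + 6*s + 9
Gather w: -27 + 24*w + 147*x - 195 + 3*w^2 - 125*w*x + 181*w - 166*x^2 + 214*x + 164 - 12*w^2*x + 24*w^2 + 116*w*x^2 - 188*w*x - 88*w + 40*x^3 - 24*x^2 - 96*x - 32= w^2*(27 - 12*x) + w*(116*x^2 - 313*x + 117) + 40*x^3 - 190*x^2 + 265*x - 90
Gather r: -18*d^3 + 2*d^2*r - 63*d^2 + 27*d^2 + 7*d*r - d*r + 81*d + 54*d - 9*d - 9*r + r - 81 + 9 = -18*d^3 - 36*d^2 + 126*d + r*(2*d^2 + 6*d - 8) - 72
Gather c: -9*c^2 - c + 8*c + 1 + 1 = -9*c^2 + 7*c + 2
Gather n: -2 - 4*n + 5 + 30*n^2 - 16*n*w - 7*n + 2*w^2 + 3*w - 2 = 30*n^2 + n*(-16*w - 11) + 2*w^2 + 3*w + 1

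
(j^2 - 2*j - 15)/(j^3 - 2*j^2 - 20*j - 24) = (-j^2 + 2*j + 15)/(-j^3 + 2*j^2 + 20*j + 24)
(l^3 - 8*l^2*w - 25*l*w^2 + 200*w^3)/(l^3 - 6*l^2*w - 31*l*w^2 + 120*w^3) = (-l + 5*w)/(-l + 3*w)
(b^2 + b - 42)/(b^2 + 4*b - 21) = (b - 6)/(b - 3)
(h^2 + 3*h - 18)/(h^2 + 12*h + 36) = (h - 3)/(h + 6)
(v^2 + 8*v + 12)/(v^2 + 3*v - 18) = (v + 2)/(v - 3)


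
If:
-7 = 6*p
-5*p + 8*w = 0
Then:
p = -7/6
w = -35/48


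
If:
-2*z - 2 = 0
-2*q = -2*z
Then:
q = -1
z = -1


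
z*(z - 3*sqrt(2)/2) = z^2 - 3*sqrt(2)*z/2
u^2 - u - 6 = (u - 3)*(u + 2)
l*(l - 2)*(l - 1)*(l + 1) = l^4 - 2*l^3 - l^2 + 2*l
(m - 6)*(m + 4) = m^2 - 2*m - 24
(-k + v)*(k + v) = -k^2 + v^2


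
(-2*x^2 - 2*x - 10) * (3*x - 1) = -6*x^3 - 4*x^2 - 28*x + 10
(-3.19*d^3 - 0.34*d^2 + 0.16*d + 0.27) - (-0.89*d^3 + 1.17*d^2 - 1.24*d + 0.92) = -2.3*d^3 - 1.51*d^2 + 1.4*d - 0.65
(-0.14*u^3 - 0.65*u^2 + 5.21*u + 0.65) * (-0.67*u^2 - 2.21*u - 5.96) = 0.0938*u^5 + 0.7449*u^4 - 1.2198*u^3 - 8.0756*u^2 - 32.4881*u - 3.874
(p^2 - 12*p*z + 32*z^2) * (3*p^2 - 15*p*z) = 3*p^4 - 51*p^3*z + 276*p^2*z^2 - 480*p*z^3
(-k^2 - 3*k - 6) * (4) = -4*k^2 - 12*k - 24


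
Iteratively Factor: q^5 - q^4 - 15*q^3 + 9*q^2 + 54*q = (q + 2)*(q^4 - 3*q^3 - 9*q^2 + 27*q) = (q + 2)*(q + 3)*(q^3 - 6*q^2 + 9*q) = (q - 3)*(q + 2)*(q + 3)*(q^2 - 3*q) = (q - 3)^2*(q + 2)*(q + 3)*(q)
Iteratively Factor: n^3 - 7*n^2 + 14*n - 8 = (n - 1)*(n^2 - 6*n + 8) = (n - 4)*(n - 1)*(n - 2)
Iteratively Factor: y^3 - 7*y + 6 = (y - 2)*(y^2 + 2*y - 3) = (y - 2)*(y + 3)*(y - 1)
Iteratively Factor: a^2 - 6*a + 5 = (a - 1)*(a - 5)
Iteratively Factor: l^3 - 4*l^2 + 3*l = (l - 1)*(l^2 - 3*l) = l*(l - 1)*(l - 3)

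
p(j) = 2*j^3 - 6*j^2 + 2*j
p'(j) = 6*j^2 - 12*j + 2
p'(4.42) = 66.18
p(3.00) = 6.00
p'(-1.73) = 40.72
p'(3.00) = 20.00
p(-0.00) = 0.00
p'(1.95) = 1.42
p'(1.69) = -1.14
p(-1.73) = -31.77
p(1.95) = -4.09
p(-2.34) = -63.16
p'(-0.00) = 2.00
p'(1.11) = -3.93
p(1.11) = -2.44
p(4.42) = 64.32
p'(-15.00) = 1532.00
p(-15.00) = -8130.00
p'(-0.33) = 6.61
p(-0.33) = -1.39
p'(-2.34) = 62.93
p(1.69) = -4.10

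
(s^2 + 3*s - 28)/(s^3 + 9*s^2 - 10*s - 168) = 1/(s + 6)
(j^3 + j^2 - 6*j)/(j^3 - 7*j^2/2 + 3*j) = 2*(j + 3)/(2*j - 3)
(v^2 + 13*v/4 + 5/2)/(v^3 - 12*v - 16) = (v + 5/4)/(v^2 - 2*v - 8)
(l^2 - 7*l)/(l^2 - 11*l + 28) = l/(l - 4)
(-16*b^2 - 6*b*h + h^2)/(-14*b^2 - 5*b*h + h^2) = (8*b - h)/(7*b - h)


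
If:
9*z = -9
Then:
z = -1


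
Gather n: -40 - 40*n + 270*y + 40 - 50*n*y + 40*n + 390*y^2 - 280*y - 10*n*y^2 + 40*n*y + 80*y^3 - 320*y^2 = n*(-10*y^2 - 10*y) + 80*y^3 + 70*y^2 - 10*y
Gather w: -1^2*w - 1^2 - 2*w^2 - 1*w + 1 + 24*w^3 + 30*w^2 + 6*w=24*w^3 + 28*w^2 + 4*w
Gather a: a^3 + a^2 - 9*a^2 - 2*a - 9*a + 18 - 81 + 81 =a^3 - 8*a^2 - 11*a + 18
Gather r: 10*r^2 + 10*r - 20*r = 10*r^2 - 10*r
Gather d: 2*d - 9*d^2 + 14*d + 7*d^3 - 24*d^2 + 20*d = 7*d^3 - 33*d^2 + 36*d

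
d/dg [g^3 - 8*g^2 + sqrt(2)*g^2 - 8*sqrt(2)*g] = 3*g^2 - 16*g + 2*sqrt(2)*g - 8*sqrt(2)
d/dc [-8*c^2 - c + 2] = -16*c - 1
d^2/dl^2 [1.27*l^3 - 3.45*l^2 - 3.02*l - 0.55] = 7.62*l - 6.9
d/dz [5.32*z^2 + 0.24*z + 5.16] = 10.64*z + 0.24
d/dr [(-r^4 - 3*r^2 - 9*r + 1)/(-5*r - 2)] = (15*r^4 + 8*r^3 + 15*r^2 + 12*r + 23)/(25*r^2 + 20*r + 4)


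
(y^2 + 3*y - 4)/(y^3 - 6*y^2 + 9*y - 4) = (y + 4)/(y^2 - 5*y + 4)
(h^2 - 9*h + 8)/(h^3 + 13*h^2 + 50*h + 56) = (h^2 - 9*h + 8)/(h^3 + 13*h^2 + 50*h + 56)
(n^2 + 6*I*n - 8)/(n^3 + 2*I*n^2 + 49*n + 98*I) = (n + 4*I)/(n^2 + 49)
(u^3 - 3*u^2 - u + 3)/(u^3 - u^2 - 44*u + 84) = (u^3 - 3*u^2 - u + 3)/(u^3 - u^2 - 44*u + 84)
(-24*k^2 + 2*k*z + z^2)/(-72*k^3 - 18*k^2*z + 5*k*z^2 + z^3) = 1/(3*k + z)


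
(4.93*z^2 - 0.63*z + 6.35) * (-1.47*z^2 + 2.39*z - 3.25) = -7.2471*z^4 + 12.7088*z^3 - 26.8627*z^2 + 17.224*z - 20.6375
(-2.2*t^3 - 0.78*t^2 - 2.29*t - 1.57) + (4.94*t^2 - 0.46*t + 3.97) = -2.2*t^3 + 4.16*t^2 - 2.75*t + 2.4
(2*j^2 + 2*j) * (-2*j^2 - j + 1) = -4*j^4 - 6*j^3 + 2*j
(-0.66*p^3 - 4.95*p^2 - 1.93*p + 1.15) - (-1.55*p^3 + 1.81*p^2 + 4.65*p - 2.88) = 0.89*p^3 - 6.76*p^2 - 6.58*p + 4.03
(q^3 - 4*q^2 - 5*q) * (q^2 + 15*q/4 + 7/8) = q^5 - q^4/4 - 153*q^3/8 - 89*q^2/4 - 35*q/8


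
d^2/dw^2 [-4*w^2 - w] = -8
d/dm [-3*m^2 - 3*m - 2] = -6*m - 3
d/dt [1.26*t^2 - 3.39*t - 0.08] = 2.52*t - 3.39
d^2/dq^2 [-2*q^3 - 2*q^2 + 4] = -12*q - 4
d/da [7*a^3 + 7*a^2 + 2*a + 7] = 21*a^2 + 14*a + 2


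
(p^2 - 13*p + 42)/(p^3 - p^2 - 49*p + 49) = (p - 6)/(p^2 + 6*p - 7)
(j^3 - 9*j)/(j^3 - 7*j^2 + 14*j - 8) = j*(j^2 - 9)/(j^3 - 7*j^2 + 14*j - 8)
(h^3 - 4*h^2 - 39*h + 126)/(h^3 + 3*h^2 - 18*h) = (h - 7)/h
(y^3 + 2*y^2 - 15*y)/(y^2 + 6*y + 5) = y*(y - 3)/(y + 1)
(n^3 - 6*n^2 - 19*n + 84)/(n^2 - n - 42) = (n^2 + n - 12)/(n + 6)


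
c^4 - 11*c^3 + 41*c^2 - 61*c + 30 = (c - 5)*(c - 3)*(c - 2)*(c - 1)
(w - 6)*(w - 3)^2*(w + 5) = w^4 - 7*w^3 - 15*w^2 + 171*w - 270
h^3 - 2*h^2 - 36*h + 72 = (h - 6)*(h - 2)*(h + 6)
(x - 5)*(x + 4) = x^2 - x - 20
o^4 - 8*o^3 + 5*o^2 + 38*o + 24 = (o - 6)*(o - 4)*(o + 1)^2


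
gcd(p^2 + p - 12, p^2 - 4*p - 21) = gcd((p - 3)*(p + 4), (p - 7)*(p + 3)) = 1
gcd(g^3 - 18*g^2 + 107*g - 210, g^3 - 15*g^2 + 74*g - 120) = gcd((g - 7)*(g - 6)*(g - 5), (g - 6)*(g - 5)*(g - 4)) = g^2 - 11*g + 30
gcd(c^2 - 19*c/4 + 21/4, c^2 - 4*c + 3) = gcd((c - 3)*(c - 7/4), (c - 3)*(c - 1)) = c - 3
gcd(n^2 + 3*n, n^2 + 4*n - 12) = 1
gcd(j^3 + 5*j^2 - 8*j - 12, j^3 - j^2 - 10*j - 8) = j + 1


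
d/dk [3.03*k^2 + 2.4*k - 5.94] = 6.06*k + 2.4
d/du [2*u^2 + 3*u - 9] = 4*u + 3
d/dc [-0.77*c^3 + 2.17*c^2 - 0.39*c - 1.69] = -2.31*c^2 + 4.34*c - 0.39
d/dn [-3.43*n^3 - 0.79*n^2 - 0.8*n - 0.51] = -10.29*n^2 - 1.58*n - 0.8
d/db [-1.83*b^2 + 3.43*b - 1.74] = 3.43 - 3.66*b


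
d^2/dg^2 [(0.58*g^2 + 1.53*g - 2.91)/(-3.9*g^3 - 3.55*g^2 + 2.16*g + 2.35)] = (-17.6436*g^6 - 139.6278*g^5 + 374.72058*g^4 + 496.96743*g^3 - 124.34469*g^2 - 50.44653*g + 84.833602)/(59.319*g^9 + 161.9865*g^8 + 48.88845*g^7 - 241.922825*g^6 - 222.29118*g^5 + 79.619415*g^4 + 162.654354*g^3 + 25.922145*g^2 - 35.7858*g - 12.977875)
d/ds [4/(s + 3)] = -4/(s + 3)^2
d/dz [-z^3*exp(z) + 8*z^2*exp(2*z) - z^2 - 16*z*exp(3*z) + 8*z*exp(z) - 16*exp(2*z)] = -z^3*exp(z) + 16*z^2*exp(2*z) - 3*z^2*exp(z) - 48*z*exp(3*z) + 16*z*exp(2*z) + 8*z*exp(z) - 2*z - 16*exp(3*z) - 32*exp(2*z) + 8*exp(z)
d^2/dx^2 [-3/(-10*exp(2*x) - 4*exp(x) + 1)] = 12*(8*(5*exp(x) + 1)^2*exp(x) - (10*exp(x) + 1)*(10*exp(2*x) + 4*exp(x) - 1))*exp(x)/(10*exp(2*x) + 4*exp(x) - 1)^3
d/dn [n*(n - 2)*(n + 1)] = 3*n^2 - 2*n - 2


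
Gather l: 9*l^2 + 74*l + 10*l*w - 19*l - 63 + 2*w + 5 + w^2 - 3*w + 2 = 9*l^2 + l*(10*w + 55) + w^2 - w - 56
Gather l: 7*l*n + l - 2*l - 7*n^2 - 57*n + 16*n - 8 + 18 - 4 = l*(7*n - 1) - 7*n^2 - 41*n + 6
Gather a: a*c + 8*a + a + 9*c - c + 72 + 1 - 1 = a*(c + 9) + 8*c + 72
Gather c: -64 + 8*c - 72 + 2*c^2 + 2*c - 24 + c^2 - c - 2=3*c^2 + 9*c - 162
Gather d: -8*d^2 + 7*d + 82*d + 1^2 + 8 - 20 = -8*d^2 + 89*d - 11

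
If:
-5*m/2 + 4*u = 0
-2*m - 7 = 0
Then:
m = -7/2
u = -35/16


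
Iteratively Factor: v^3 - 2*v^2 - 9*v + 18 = (v + 3)*(v^2 - 5*v + 6) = (v - 2)*(v + 3)*(v - 3)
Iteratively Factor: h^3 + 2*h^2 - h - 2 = (h - 1)*(h^2 + 3*h + 2) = (h - 1)*(h + 2)*(h + 1)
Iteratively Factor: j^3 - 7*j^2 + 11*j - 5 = (j - 1)*(j^2 - 6*j + 5) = (j - 1)^2*(j - 5)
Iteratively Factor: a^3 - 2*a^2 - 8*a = (a)*(a^2 - 2*a - 8) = a*(a + 2)*(a - 4)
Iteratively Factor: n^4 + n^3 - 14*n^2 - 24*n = (n)*(n^3 + n^2 - 14*n - 24) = n*(n - 4)*(n^2 + 5*n + 6) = n*(n - 4)*(n + 3)*(n + 2)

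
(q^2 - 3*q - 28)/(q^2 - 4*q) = (q^2 - 3*q - 28)/(q*(q - 4))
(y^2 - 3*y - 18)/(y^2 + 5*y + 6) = (y - 6)/(y + 2)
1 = 1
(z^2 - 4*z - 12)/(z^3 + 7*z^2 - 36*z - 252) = (z + 2)/(z^2 + 13*z + 42)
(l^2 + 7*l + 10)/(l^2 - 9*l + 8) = (l^2 + 7*l + 10)/(l^2 - 9*l + 8)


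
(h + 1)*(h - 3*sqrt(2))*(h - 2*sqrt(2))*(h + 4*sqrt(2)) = h^4 - sqrt(2)*h^3 + h^3 - 28*h^2 - sqrt(2)*h^2 - 28*h + 48*sqrt(2)*h + 48*sqrt(2)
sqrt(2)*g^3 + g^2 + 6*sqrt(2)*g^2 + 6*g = g*(g + 6)*(sqrt(2)*g + 1)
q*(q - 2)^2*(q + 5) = q^4 + q^3 - 16*q^2 + 20*q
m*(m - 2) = m^2 - 2*m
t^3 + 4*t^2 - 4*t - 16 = (t - 2)*(t + 2)*(t + 4)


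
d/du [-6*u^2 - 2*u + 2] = -12*u - 2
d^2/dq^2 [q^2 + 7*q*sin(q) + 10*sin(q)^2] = -7*q*sin(q) - 40*sin(q)^2 + 14*cos(q) + 22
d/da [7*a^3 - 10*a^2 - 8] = a*(21*a - 20)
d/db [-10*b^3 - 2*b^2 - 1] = 2*b*(-15*b - 2)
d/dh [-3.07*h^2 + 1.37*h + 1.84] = 1.37 - 6.14*h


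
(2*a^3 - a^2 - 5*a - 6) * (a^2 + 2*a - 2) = 2*a^5 + 3*a^4 - 11*a^3 - 14*a^2 - 2*a + 12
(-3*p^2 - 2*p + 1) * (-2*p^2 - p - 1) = 6*p^4 + 7*p^3 + 3*p^2 + p - 1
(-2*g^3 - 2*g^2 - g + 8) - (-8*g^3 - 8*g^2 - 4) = 6*g^3 + 6*g^2 - g + 12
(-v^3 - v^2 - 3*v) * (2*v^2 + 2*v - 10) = -2*v^5 - 4*v^4 + 2*v^3 + 4*v^2 + 30*v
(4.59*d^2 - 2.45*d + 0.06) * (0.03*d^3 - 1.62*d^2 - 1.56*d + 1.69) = 0.1377*d^5 - 7.5093*d^4 - 3.1896*d^3 + 11.4819*d^2 - 4.2341*d + 0.1014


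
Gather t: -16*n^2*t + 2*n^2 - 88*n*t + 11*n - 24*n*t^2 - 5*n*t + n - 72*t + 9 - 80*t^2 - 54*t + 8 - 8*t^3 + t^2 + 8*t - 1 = 2*n^2 + 12*n - 8*t^3 + t^2*(-24*n - 79) + t*(-16*n^2 - 93*n - 118) + 16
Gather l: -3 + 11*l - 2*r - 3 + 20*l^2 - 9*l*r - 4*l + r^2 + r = 20*l^2 + l*(7 - 9*r) + r^2 - r - 6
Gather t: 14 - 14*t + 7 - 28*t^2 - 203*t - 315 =-28*t^2 - 217*t - 294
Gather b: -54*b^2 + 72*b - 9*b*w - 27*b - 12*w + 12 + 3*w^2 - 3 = -54*b^2 + b*(45 - 9*w) + 3*w^2 - 12*w + 9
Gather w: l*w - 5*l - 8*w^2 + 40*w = -5*l - 8*w^2 + w*(l + 40)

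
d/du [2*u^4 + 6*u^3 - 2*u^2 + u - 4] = 8*u^3 + 18*u^2 - 4*u + 1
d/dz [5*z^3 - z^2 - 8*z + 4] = 15*z^2 - 2*z - 8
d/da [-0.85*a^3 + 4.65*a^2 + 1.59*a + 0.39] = -2.55*a^2 + 9.3*a + 1.59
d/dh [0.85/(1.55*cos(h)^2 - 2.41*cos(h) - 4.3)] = (2.635*cos(h) - 2.0485)*sin(h)/(-1.55*cos(h)^2 + 2.41*cos(h) + 4.3)^2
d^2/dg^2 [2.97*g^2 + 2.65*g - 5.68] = 5.94000000000000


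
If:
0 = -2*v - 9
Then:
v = -9/2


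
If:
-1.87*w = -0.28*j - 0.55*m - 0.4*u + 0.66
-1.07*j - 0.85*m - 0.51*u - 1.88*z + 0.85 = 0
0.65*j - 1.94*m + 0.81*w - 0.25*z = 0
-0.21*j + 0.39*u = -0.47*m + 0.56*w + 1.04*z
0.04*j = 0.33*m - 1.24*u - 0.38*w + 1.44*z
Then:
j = 0.43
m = 0.03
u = 0.22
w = -0.23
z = 0.14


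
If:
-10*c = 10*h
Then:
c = -h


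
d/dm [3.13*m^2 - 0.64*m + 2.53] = 6.26*m - 0.64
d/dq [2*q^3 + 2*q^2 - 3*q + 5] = 6*q^2 + 4*q - 3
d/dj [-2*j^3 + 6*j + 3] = 6 - 6*j^2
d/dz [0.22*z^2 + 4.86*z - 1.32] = 0.44*z + 4.86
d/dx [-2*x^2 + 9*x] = 9 - 4*x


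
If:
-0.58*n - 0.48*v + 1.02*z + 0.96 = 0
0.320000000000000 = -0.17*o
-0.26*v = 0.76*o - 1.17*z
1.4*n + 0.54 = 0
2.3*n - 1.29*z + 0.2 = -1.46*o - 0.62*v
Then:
No Solution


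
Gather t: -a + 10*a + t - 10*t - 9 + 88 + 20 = 9*a - 9*t + 99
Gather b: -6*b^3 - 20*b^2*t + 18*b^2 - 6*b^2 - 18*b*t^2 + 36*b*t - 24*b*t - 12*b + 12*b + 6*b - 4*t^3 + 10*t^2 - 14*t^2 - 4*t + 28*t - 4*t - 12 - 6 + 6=-6*b^3 + b^2*(12 - 20*t) + b*(-18*t^2 + 12*t + 6) - 4*t^3 - 4*t^2 + 20*t - 12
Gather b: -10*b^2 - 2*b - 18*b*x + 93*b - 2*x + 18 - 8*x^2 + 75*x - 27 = -10*b^2 + b*(91 - 18*x) - 8*x^2 + 73*x - 9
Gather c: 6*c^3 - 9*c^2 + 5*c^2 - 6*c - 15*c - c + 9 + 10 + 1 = 6*c^3 - 4*c^2 - 22*c + 20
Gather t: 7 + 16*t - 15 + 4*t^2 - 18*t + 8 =4*t^2 - 2*t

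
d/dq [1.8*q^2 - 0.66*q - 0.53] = 3.6*q - 0.66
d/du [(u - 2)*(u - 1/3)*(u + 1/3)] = 3*u^2 - 4*u - 1/9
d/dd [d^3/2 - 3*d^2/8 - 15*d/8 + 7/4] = 3*d^2/2 - 3*d/4 - 15/8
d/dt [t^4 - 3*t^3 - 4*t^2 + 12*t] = 4*t^3 - 9*t^2 - 8*t + 12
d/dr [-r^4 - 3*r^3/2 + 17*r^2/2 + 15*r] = -4*r^3 - 9*r^2/2 + 17*r + 15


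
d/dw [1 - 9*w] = -9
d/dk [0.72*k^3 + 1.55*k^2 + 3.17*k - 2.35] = 2.16*k^2 + 3.1*k + 3.17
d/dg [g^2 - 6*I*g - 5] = 2*g - 6*I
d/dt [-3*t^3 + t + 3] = 1 - 9*t^2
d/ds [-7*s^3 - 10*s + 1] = -21*s^2 - 10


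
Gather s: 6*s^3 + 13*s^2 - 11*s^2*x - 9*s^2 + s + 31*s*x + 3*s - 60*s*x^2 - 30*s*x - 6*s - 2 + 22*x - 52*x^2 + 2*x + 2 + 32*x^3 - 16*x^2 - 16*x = 6*s^3 + s^2*(4 - 11*x) + s*(-60*x^2 + x - 2) + 32*x^3 - 68*x^2 + 8*x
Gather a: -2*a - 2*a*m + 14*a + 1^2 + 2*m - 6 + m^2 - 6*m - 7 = a*(12 - 2*m) + m^2 - 4*m - 12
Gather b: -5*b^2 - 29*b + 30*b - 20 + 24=-5*b^2 + b + 4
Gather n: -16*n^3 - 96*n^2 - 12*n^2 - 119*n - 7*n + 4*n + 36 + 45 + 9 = -16*n^3 - 108*n^2 - 122*n + 90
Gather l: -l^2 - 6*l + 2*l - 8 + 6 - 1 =-l^2 - 4*l - 3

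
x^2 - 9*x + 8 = (x - 8)*(x - 1)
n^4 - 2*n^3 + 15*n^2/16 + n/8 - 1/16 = (n - 1)^2*(n - 1/4)*(n + 1/4)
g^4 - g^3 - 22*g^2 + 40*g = g*(g - 4)*(g - 2)*(g + 5)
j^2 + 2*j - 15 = (j - 3)*(j + 5)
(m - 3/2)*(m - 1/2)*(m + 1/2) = m^3 - 3*m^2/2 - m/4 + 3/8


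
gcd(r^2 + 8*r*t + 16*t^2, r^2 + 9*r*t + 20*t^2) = r + 4*t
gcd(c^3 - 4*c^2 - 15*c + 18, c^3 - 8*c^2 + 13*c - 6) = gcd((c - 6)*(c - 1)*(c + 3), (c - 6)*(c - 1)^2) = c^2 - 7*c + 6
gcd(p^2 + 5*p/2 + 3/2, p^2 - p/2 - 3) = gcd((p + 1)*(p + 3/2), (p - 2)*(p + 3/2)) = p + 3/2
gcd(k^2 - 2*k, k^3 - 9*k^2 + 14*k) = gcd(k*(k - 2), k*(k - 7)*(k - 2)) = k^2 - 2*k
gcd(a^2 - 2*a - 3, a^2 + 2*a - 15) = a - 3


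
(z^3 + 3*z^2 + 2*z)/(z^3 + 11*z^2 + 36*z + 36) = z*(z + 1)/(z^2 + 9*z + 18)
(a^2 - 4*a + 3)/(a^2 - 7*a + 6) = (a - 3)/(a - 6)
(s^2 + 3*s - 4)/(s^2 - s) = (s + 4)/s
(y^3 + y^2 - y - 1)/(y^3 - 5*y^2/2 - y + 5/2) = 2*(y + 1)/(2*y - 5)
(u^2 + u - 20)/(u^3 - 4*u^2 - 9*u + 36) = (u + 5)/(u^2 - 9)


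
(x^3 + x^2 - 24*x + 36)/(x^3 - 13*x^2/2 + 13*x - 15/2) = 2*(x^2 + 4*x - 12)/(2*x^2 - 7*x + 5)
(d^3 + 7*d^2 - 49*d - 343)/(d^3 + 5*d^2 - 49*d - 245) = (d + 7)/(d + 5)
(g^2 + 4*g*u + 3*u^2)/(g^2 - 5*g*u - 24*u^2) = (-g - u)/(-g + 8*u)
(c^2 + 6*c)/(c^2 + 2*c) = (c + 6)/(c + 2)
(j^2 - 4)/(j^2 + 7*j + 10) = (j - 2)/(j + 5)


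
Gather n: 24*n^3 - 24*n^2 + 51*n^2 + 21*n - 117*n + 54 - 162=24*n^3 + 27*n^2 - 96*n - 108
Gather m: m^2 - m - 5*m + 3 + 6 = m^2 - 6*m + 9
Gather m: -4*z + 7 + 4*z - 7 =0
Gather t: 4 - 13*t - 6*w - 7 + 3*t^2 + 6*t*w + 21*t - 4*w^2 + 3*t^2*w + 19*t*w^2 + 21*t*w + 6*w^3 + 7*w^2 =t^2*(3*w + 3) + t*(19*w^2 + 27*w + 8) + 6*w^3 + 3*w^2 - 6*w - 3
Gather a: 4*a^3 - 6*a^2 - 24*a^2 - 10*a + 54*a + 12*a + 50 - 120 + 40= 4*a^3 - 30*a^2 + 56*a - 30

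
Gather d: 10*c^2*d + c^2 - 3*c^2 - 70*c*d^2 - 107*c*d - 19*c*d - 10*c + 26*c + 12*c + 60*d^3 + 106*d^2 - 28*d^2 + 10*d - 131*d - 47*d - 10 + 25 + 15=-2*c^2 + 28*c + 60*d^3 + d^2*(78 - 70*c) + d*(10*c^2 - 126*c - 168) + 30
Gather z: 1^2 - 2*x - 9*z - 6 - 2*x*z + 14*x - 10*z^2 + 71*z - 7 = 12*x - 10*z^2 + z*(62 - 2*x) - 12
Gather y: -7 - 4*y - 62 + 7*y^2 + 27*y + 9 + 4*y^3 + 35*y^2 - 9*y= 4*y^3 + 42*y^2 + 14*y - 60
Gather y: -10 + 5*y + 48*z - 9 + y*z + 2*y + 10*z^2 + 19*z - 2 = y*(z + 7) + 10*z^2 + 67*z - 21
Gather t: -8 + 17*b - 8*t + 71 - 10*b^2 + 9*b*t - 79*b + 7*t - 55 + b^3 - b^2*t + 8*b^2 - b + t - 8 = b^3 - 2*b^2 - 63*b + t*(-b^2 + 9*b)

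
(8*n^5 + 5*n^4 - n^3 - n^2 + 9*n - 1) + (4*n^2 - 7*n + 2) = 8*n^5 + 5*n^4 - n^3 + 3*n^2 + 2*n + 1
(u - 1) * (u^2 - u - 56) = u^3 - 2*u^2 - 55*u + 56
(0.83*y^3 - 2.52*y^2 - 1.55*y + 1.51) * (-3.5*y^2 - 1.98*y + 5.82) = -2.905*y^5 + 7.1766*y^4 + 15.2452*y^3 - 16.8824*y^2 - 12.0108*y + 8.7882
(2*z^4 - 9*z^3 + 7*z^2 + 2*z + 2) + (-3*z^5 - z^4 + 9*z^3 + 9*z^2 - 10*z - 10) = -3*z^5 + z^4 + 16*z^2 - 8*z - 8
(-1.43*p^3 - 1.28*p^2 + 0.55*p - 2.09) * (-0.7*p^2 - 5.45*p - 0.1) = 1.001*p^5 + 8.6895*p^4 + 6.734*p^3 - 1.4065*p^2 + 11.3355*p + 0.209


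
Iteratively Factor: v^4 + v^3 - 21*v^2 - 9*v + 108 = (v + 3)*(v^3 - 2*v^2 - 15*v + 36) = (v - 3)*(v + 3)*(v^2 + v - 12) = (v - 3)^2*(v + 3)*(v + 4)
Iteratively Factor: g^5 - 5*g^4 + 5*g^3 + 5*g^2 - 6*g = (g - 2)*(g^4 - 3*g^3 - g^2 + 3*g) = (g - 2)*(g - 1)*(g^3 - 2*g^2 - 3*g) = (g - 2)*(g - 1)*(g + 1)*(g^2 - 3*g) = g*(g - 2)*(g - 1)*(g + 1)*(g - 3)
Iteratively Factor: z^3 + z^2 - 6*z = (z - 2)*(z^2 + 3*z) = (z - 2)*(z + 3)*(z)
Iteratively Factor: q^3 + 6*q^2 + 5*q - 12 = (q - 1)*(q^2 + 7*q + 12) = (q - 1)*(q + 4)*(q + 3)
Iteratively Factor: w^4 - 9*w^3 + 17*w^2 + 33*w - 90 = (w - 3)*(w^3 - 6*w^2 - w + 30) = (w - 3)*(w + 2)*(w^2 - 8*w + 15) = (w - 5)*(w - 3)*(w + 2)*(w - 3)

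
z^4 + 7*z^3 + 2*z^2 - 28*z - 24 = (z - 2)*(z + 1)*(z + 2)*(z + 6)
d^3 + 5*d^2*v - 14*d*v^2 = d*(d - 2*v)*(d + 7*v)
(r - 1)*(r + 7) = r^2 + 6*r - 7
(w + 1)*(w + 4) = w^2 + 5*w + 4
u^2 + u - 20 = (u - 4)*(u + 5)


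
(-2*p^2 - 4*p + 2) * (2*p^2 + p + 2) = -4*p^4 - 10*p^3 - 4*p^2 - 6*p + 4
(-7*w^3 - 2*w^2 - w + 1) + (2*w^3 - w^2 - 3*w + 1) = -5*w^3 - 3*w^2 - 4*w + 2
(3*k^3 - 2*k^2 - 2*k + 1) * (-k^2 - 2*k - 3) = -3*k^5 - 4*k^4 - 3*k^3 + 9*k^2 + 4*k - 3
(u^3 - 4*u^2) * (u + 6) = u^4 + 2*u^3 - 24*u^2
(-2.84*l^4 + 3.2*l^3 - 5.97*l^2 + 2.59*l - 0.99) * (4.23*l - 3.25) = -12.0132*l^5 + 22.766*l^4 - 35.6531*l^3 + 30.3582*l^2 - 12.6052*l + 3.2175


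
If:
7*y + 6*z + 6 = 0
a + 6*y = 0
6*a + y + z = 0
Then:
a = 36/217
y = -6/217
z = -30/31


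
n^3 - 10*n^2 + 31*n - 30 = (n - 5)*(n - 3)*(n - 2)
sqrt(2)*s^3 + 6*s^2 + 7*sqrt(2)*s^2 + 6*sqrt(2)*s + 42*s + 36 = (s + 6)*(s + 3*sqrt(2))*(sqrt(2)*s + sqrt(2))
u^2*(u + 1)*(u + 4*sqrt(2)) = u^4 + u^3 + 4*sqrt(2)*u^3 + 4*sqrt(2)*u^2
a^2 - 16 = (a - 4)*(a + 4)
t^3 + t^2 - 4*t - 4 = (t - 2)*(t + 1)*(t + 2)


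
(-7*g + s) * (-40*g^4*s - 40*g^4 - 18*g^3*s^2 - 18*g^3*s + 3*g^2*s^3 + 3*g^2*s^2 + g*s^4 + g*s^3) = 280*g^5*s + 280*g^5 + 86*g^4*s^2 + 86*g^4*s - 39*g^3*s^3 - 39*g^3*s^2 - 4*g^2*s^4 - 4*g^2*s^3 + g*s^5 + g*s^4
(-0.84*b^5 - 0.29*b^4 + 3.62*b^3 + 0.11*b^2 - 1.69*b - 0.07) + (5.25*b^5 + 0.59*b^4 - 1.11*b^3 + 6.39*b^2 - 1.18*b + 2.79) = 4.41*b^5 + 0.3*b^4 + 2.51*b^3 + 6.5*b^2 - 2.87*b + 2.72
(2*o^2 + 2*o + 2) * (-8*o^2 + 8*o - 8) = -16*o^4 - 16*o^2 - 16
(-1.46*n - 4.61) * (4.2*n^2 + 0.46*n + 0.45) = -6.132*n^3 - 20.0336*n^2 - 2.7776*n - 2.0745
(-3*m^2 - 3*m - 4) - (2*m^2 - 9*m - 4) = -5*m^2 + 6*m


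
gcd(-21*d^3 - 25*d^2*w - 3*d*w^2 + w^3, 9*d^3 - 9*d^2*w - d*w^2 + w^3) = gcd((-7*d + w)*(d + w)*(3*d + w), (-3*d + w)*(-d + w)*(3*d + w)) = 3*d + w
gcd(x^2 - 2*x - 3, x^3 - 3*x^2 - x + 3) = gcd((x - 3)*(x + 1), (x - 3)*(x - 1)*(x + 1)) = x^2 - 2*x - 3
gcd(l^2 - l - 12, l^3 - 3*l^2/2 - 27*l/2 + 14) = l - 4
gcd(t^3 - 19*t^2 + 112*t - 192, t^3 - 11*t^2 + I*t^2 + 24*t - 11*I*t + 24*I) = t^2 - 11*t + 24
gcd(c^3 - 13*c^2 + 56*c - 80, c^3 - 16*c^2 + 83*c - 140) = c^2 - 9*c + 20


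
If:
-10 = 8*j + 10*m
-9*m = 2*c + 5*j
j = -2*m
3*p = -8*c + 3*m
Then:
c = 5/6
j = -10/3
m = 5/3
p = -5/9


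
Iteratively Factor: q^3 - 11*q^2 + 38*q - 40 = (q - 4)*(q^2 - 7*q + 10) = (q - 4)*(q - 2)*(q - 5)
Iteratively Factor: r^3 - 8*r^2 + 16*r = (r)*(r^2 - 8*r + 16) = r*(r - 4)*(r - 4)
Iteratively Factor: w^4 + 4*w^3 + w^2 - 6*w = (w)*(w^3 + 4*w^2 + w - 6) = w*(w - 1)*(w^2 + 5*w + 6) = w*(w - 1)*(w + 2)*(w + 3)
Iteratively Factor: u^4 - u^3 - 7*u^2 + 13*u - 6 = (u - 1)*(u^3 - 7*u + 6) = (u - 1)*(u + 3)*(u^2 - 3*u + 2) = (u - 1)^2*(u + 3)*(u - 2)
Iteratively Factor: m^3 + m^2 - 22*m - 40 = (m + 4)*(m^2 - 3*m - 10) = (m - 5)*(m + 4)*(m + 2)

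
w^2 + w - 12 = (w - 3)*(w + 4)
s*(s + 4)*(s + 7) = s^3 + 11*s^2 + 28*s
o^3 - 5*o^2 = o^2*(o - 5)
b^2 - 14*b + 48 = (b - 8)*(b - 6)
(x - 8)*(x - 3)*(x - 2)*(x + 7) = x^4 - 6*x^3 - 45*x^2 + 274*x - 336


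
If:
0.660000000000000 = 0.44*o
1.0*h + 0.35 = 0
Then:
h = -0.35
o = 1.50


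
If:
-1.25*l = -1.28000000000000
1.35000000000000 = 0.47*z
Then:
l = 1.02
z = 2.87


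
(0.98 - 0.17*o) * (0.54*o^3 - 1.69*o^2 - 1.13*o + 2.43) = -0.0918*o^4 + 0.8165*o^3 - 1.4641*o^2 - 1.5205*o + 2.3814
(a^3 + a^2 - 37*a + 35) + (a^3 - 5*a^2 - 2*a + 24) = 2*a^3 - 4*a^2 - 39*a + 59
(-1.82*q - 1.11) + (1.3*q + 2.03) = 0.92 - 0.52*q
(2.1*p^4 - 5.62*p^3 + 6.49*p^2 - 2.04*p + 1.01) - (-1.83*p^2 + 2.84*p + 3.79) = 2.1*p^4 - 5.62*p^3 + 8.32*p^2 - 4.88*p - 2.78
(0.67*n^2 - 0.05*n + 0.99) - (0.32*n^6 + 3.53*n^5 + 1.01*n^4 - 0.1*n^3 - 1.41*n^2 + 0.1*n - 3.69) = -0.32*n^6 - 3.53*n^5 - 1.01*n^4 + 0.1*n^3 + 2.08*n^2 - 0.15*n + 4.68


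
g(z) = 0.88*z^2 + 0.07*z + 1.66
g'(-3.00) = -5.21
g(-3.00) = 9.37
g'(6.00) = 10.63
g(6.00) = 33.76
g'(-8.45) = -14.80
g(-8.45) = 63.90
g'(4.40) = 7.81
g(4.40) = 19.00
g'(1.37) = 2.48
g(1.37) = 3.41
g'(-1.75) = -3.01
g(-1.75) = 4.23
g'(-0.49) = -0.79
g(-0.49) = 1.84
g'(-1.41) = -2.41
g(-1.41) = 3.31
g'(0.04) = 0.14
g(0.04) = 1.66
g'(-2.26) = -3.91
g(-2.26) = 6.00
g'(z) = 1.76*z + 0.07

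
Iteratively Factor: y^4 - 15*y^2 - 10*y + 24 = (y + 2)*(y^3 - 2*y^2 - 11*y + 12) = (y - 4)*(y + 2)*(y^2 + 2*y - 3) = (y - 4)*(y - 1)*(y + 2)*(y + 3)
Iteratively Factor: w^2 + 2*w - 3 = (w + 3)*(w - 1)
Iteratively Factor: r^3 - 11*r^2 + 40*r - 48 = (r - 3)*(r^2 - 8*r + 16) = (r - 4)*(r - 3)*(r - 4)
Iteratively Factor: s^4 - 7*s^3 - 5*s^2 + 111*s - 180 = (s - 5)*(s^3 - 2*s^2 - 15*s + 36) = (s - 5)*(s + 4)*(s^2 - 6*s + 9) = (s - 5)*(s - 3)*(s + 4)*(s - 3)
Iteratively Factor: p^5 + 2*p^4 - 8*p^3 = (p - 2)*(p^4 + 4*p^3) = p*(p - 2)*(p^3 + 4*p^2) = p^2*(p - 2)*(p^2 + 4*p) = p^3*(p - 2)*(p + 4)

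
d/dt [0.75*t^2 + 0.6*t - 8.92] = 1.5*t + 0.6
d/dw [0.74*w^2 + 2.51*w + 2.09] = 1.48*w + 2.51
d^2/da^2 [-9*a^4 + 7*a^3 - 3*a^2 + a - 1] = -108*a^2 + 42*a - 6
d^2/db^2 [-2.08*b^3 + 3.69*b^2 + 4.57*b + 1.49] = 7.38 - 12.48*b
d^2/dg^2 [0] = 0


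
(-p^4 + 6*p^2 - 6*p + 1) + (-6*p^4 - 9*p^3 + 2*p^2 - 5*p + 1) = -7*p^4 - 9*p^3 + 8*p^2 - 11*p + 2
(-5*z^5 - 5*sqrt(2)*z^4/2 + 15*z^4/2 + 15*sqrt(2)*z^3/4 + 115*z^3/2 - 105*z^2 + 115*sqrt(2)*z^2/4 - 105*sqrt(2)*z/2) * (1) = -5*z^5 - 5*sqrt(2)*z^4/2 + 15*z^4/2 + 15*sqrt(2)*z^3/4 + 115*z^3/2 - 105*z^2 + 115*sqrt(2)*z^2/4 - 105*sqrt(2)*z/2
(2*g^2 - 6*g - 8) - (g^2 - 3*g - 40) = g^2 - 3*g + 32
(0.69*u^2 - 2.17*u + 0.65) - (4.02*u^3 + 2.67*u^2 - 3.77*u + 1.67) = -4.02*u^3 - 1.98*u^2 + 1.6*u - 1.02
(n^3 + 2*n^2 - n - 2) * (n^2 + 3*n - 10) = n^5 + 5*n^4 - 5*n^3 - 25*n^2 + 4*n + 20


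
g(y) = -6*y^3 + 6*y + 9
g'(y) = 6 - 18*y^2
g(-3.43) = 230.54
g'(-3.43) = -205.77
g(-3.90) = 341.51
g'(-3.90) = -267.78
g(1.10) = 7.61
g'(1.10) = -15.78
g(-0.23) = 7.69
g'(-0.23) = 5.05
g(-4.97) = 715.76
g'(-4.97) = -438.62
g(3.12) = -154.51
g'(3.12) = -169.22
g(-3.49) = 243.11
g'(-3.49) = -213.24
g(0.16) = 9.94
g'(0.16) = 5.54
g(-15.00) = 20169.00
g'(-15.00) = -4044.00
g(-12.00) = 10305.00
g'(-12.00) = -2586.00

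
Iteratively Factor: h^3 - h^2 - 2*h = (h)*(h^2 - h - 2) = h*(h - 2)*(h + 1)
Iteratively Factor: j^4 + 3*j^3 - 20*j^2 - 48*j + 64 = (j + 4)*(j^3 - j^2 - 16*j + 16) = (j + 4)^2*(j^2 - 5*j + 4) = (j - 1)*(j + 4)^2*(j - 4)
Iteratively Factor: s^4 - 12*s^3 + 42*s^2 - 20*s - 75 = (s + 1)*(s^3 - 13*s^2 + 55*s - 75) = (s - 5)*(s + 1)*(s^2 - 8*s + 15) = (s - 5)^2*(s + 1)*(s - 3)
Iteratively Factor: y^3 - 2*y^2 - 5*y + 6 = (y + 2)*(y^2 - 4*y + 3) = (y - 1)*(y + 2)*(y - 3)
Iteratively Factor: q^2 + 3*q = (q)*(q + 3)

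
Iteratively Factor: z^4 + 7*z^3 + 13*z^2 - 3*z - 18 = (z - 1)*(z^3 + 8*z^2 + 21*z + 18) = (z - 1)*(z + 2)*(z^2 + 6*z + 9) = (z - 1)*(z + 2)*(z + 3)*(z + 3)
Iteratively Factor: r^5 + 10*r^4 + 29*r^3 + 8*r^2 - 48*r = (r + 3)*(r^4 + 7*r^3 + 8*r^2 - 16*r) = (r - 1)*(r + 3)*(r^3 + 8*r^2 + 16*r) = (r - 1)*(r + 3)*(r + 4)*(r^2 + 4*r) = r*(r - 1)*(r + 3)*(r + 4)*(r + 4)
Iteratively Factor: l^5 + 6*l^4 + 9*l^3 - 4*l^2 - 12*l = (l + 2)*(l^4 + 4*l^3 + l^2 - 6*l) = (l - 1)*(l + 2)*(l^3 + 5*l^2 + 6*l) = (l - 1)*(l + 2)*(l + 3)*(l^2 + 2*l) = l*(l - 1)*(l + 2)*(l + 3)*(l + 2)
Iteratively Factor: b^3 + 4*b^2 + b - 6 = (b + 2)*(b^2 + 2*b - 3) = (b - 1)*(b + 2)*(b + 3)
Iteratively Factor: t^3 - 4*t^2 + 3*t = (t)*(t^2 - 4*t + 3) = t*(t - 3)*(t - 1)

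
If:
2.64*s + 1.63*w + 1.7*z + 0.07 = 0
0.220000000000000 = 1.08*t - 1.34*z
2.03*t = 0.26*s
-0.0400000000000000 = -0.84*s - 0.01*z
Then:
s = 0.05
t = 0.01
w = 0.04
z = -0.16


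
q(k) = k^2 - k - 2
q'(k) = 2*k - 1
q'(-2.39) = -5.78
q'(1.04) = 1.08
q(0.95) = -2.05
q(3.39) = 6.10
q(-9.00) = 88.00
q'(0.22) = -0.56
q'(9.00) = 17.00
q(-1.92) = 3.61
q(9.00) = 70.00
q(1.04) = -1.96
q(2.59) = 2.12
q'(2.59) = 4.18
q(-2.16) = 4.83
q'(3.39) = 5.78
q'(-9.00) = -19.00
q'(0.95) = 0.90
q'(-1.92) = -4.84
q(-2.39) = 6.10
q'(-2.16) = -5.32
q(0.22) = -2.17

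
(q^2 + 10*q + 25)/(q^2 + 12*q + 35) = (q + 5)/(q + 7)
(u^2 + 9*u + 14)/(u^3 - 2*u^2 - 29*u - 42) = (u + 7)/(u^2 - 4*u - 21)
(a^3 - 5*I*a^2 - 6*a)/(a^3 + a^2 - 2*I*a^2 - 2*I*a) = (a - 3*I)/(a + 1)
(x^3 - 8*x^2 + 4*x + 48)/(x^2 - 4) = (x^2 - 10*x + 24)/(x - 2)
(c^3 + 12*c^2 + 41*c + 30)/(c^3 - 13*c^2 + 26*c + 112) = (c^3 + 12*c^2 + 41*c + 30)/(c^3 - 13*c^2 + 26*c + 112)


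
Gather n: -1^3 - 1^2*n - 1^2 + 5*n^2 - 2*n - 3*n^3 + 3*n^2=-3*n^3 + 8*n^2 - 3*n - 2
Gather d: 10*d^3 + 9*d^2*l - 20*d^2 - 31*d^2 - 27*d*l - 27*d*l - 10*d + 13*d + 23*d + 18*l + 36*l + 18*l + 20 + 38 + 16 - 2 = 10*d^3 + d^2*(9*l - 51) + d*(26 - 54*l) + 72*l + 72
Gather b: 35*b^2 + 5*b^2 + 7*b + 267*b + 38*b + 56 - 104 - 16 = 40*b^2 + 312*b - 64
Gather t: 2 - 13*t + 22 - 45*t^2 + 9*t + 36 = -45*t^2 - 4*t + 60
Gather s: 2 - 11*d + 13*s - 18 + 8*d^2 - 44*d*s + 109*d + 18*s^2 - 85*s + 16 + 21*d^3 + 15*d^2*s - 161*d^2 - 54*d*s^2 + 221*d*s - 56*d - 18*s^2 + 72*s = 21*d^3 - 153*d^2 - 54*d*s^2 + 42*d + s*(15*d^2 + 177*d)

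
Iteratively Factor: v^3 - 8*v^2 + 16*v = (v)*(v^2 - 8*v + 16) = v*(v - 4)*(v - 4)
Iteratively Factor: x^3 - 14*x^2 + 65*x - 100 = (x - 5)*(x^2 - 9*x + 20) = (x - 5)*(x - 4)*(x - 5)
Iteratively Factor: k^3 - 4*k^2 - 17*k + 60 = (k - 3)*(k^2 - k - 20) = (k - 3)*(k + 4)*(k - 5)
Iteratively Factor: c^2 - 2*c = (c)*(c - 2)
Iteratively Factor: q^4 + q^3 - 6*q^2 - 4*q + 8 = (q + 2)*(q^3 - q^2 - 4*q + 4) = (q + 2)^2*(q^2 - 3*q + 2) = (q - 2)*(q + 2)^2*(q - 1)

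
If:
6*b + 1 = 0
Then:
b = -1/6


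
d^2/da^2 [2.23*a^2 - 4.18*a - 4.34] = 4.46000000000000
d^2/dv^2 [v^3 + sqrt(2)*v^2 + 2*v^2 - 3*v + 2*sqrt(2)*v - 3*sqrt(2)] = 6*v + 2*sqrt(2) + 4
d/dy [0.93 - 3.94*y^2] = -7.88*y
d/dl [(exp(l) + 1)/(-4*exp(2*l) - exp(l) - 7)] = ((exp(l) + 1)*(8*exp(l) + 1) - 4*exp(2*l) - exp(l) - 7)*exp(l)/(4*exp(2*l) + exp(l) + 7)^2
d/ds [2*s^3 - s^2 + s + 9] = 6*s^2 - 2*s + 1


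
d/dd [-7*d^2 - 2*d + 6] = -14*d - 2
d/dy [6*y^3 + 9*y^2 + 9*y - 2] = 18*y^2 + 18*y + 9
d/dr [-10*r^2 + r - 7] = 1 - 20*r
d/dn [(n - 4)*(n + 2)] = 2*n - 2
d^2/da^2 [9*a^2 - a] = 18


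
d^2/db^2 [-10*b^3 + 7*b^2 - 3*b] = 14 - 60*b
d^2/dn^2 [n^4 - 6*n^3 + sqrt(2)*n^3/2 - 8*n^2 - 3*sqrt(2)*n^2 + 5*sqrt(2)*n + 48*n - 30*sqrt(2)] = 12*n^2 - 36*n + 3*sqrt(2)*n - 16 - 6*sqrt(2)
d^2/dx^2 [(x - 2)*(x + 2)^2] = 6*x + 4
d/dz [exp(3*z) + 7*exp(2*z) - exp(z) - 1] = (3*exp(2*z) + 14*exp(z) - 1)*exp(z)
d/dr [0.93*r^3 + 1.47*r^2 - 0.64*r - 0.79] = 2.79*r^2 + 2.94*r - 0.64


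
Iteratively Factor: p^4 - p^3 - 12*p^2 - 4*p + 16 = (p - 1)*(p^3 - 12*p - 16) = (p - 4)*(p - 1)*(p^2 + 4*p + 4) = (p - 4)*(p - 1)*(p + 2)*(p + 2)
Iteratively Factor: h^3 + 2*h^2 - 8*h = (h + 4)*(h^2 - 2*h) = h*(h + 4)*(h - 2)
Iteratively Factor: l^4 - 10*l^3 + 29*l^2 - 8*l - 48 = (l - 3)*(l^3 - 7*l^2 + 8*l + 16) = (l - 4)*(l - 3)*(l^2 - 3*l - 4) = (l - 4)*(l - 3)*(l + 1)*(l - 4)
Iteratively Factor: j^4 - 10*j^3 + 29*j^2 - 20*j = (j)*(j^3 - 10*j^2 + 29*j - 20) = j*(j - 4)*(j^2 - 6*j + 5) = j*(j - 4)*(j - 1)*(j - 5)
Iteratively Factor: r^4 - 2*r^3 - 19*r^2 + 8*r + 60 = (r - 2)*(r^3 - 19*r - 30) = (r - 5)*(r - 2)*(r^2 + 5*r + 6) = (r - 5)*(r - 2)*(r + 2)*(r + 3)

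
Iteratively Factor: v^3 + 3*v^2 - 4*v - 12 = (v - 2)*(v^2 + 5*v + 6) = (v - 2)*(v + 3)*(v + 2)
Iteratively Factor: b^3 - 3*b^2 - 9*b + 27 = (b + 3)*(b^2 - 6*b + 9) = (b - 3)*(b + 3)*(b - 3)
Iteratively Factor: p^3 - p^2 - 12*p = (p + 3)*(p^2 - 4*p) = p*(p + 3)*(p - 4)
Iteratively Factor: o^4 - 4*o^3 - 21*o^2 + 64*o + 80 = (o - 4)*(o^3 - 21*o - 20) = (o - 4)*(o + 1)*(o^2 - o - 20) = (o - 4)*(o + 1)*(o + 4)*(o - 5)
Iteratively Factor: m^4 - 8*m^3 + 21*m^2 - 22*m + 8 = (m - 1)*(m^3 - 7*m^2 + 14*m - 8) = (m - 1)^2*(m^2 - 6*m + 8) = (m - 2)*(m - 1)^2*(m - 4)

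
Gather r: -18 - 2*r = -2*r - 18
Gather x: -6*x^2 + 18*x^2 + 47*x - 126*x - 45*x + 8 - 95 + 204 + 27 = 12*x^2 - 124*x + 144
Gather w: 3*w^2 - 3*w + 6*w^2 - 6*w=9*w^2 - 9*w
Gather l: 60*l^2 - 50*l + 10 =60*l^2 - 50*l + 10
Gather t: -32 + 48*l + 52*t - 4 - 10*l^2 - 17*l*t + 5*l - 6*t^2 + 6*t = -10*l^2 + 53*l - 6*t^2 + t*(58 - 17*l) - 36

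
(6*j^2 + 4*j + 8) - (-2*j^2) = 8*j^2 + 4*j + 8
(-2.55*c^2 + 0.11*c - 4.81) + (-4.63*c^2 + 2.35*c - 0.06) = -7.18*c^2 + 2.46*c - 4.87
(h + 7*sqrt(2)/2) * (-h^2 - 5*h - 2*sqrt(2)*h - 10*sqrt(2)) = -h^3 - 11*sqrt(2)*h^2/2 - 5*h^2 - 55*sqrt(2)*h/2 - 14*h - 70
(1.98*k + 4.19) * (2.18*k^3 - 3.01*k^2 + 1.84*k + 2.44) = 4.3164*k^4 + 3.1744*k^3 - 8.9687*k^2 + 12.5408*k + 10.2236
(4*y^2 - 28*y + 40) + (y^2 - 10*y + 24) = 5*y^2 - 38*y + 64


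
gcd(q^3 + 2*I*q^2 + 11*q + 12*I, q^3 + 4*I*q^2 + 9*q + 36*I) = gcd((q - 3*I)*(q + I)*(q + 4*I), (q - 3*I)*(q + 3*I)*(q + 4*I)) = q^2 + I*q + 12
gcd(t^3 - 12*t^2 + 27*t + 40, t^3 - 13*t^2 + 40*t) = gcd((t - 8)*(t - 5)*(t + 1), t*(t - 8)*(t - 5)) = t^2 - 13*t + 40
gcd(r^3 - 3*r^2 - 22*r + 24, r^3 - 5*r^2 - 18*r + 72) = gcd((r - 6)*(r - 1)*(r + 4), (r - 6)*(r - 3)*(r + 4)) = r^2 - 2*r - 24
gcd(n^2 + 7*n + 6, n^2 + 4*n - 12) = n + 6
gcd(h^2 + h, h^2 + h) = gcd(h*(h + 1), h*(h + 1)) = h^2 + h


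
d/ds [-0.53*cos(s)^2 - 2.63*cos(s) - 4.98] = (1.06*cos(s) + 2.63)*sin(s)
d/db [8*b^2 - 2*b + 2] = 16*b - 2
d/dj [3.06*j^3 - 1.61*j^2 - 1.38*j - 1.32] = 9.18*j^2 - 3.22*j - 1.38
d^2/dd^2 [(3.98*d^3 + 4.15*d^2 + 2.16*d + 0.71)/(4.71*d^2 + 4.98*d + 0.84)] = (1.13686837721616e-13*d^5 + 67.0704119999996*d^3 + 95.8847219999999*d^2 + 65.496492*d + 17.383536)/(104.487111*d^6 + 331.430454*d^5 + 406.333584*d^4 + 241.723224*d^3 + 72.467136*d^2 + 10.541664*d + 0.592704)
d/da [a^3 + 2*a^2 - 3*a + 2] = 3*a^2 + 4*a - 3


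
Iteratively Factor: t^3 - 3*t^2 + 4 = (t - 2)*(t^2 - t - 2) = (t - 2)^2*(t + 1)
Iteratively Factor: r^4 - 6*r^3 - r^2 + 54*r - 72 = (r - 4)*(r^3 - 2*r^2 - 9*r + 18) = (r - 4)*(r - 3)*(r^2 + r - 6) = (r - 4)*(r - 3)*(r - 2)*(r + 3)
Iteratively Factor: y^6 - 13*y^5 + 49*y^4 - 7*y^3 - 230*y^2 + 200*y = (y)*(y^5 - 13*y^4 + 49*y^3 - 7*y^2 - 230*y + 200) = y*(y - 4)*(y^4 - 9*y^3 + 13*y^2 + 45*y - 50) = y*(y - 5)*(y - 4)*(y^3 - 4*y^2 - 7*y + 10) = y*(y - 5)*(y - 4)*(y + 2)*(y^2 - 6*y + 5) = y*(y - 5)^2*(y - 4)*(y + 2)*(y - 1)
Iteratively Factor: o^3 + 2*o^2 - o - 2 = (o + 1)*(o^2 + o - 2) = (o - 1)*(o + 1)*(o + 2)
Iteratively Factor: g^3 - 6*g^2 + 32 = (g - 4)*(g^2 - 2*g - 8) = (g - 4)*(g + 2)*(g - 4)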